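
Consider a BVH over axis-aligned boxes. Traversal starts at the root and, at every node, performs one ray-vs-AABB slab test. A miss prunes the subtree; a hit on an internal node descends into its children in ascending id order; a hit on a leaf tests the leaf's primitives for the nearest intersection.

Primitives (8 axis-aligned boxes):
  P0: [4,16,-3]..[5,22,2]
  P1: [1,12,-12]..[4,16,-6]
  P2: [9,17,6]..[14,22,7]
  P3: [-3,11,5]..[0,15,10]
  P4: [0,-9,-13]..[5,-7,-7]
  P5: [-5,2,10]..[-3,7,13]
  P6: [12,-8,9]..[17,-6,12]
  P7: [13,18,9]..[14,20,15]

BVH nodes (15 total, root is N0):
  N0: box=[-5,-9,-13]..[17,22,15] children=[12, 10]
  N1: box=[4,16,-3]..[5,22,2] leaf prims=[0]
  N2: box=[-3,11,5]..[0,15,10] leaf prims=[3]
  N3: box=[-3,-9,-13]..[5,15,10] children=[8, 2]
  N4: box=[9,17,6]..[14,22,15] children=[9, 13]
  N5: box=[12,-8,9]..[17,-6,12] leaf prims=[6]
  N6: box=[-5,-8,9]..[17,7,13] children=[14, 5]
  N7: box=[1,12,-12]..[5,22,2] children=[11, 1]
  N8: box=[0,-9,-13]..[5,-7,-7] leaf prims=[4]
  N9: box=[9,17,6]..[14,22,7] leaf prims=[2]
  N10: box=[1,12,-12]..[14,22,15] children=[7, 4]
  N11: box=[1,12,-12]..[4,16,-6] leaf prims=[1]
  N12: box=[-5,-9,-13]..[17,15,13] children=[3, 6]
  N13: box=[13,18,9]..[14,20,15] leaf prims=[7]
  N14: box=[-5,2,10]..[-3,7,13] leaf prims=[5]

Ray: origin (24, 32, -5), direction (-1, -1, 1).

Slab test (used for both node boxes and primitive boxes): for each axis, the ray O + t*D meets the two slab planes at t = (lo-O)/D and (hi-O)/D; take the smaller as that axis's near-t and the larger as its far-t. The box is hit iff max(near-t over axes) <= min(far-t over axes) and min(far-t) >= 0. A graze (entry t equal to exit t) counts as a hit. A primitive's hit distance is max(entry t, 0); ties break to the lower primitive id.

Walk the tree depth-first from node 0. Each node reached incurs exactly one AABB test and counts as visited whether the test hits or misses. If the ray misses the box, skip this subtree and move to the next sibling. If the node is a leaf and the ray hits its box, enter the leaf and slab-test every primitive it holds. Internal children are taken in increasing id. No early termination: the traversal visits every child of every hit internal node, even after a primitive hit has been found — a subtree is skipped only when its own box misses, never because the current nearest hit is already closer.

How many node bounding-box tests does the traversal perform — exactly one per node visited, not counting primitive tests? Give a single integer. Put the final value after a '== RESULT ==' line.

Traverse from the root:
N0 x:[7,29] y:[10,41] z:[-8,20] -> hit [10,20], descend [10, 12]
  N10 x:[10,23] y:[10,20] z:[-7,20] -> hit [10,20], descend [4, 7]
    N4 x:[10,15] y:[10,15] z:[11,20] -> hit [11,15], descend [9, 13]
      N9 x:[10,15] y:[10,15] z:[11,12] -> hit [11,12] leaf, test {P2@t=11}
      N13 x:[10,11] y:[12,14] z:[14,20] -> miss, prune
    N7 x:[19,23] y:[10,20] z:[-7,7] -> miss, prune
  N12 x:[7,29] y:[17,41] z:[-8,18] -> hit [17,18], descend [3, 6]
    N3 x:[19,27] y:[17,41] z:[-8,15] -> miss, prune
    N6 x:[7,29] y:[25,40] z:[14,18] -> miss, prune

Visited [0, 10, 4, 9, 13, 7, 12, 3, 6]. Tests: 9 box, 1 leaf. Nearest: P2.

== RESULT ==
9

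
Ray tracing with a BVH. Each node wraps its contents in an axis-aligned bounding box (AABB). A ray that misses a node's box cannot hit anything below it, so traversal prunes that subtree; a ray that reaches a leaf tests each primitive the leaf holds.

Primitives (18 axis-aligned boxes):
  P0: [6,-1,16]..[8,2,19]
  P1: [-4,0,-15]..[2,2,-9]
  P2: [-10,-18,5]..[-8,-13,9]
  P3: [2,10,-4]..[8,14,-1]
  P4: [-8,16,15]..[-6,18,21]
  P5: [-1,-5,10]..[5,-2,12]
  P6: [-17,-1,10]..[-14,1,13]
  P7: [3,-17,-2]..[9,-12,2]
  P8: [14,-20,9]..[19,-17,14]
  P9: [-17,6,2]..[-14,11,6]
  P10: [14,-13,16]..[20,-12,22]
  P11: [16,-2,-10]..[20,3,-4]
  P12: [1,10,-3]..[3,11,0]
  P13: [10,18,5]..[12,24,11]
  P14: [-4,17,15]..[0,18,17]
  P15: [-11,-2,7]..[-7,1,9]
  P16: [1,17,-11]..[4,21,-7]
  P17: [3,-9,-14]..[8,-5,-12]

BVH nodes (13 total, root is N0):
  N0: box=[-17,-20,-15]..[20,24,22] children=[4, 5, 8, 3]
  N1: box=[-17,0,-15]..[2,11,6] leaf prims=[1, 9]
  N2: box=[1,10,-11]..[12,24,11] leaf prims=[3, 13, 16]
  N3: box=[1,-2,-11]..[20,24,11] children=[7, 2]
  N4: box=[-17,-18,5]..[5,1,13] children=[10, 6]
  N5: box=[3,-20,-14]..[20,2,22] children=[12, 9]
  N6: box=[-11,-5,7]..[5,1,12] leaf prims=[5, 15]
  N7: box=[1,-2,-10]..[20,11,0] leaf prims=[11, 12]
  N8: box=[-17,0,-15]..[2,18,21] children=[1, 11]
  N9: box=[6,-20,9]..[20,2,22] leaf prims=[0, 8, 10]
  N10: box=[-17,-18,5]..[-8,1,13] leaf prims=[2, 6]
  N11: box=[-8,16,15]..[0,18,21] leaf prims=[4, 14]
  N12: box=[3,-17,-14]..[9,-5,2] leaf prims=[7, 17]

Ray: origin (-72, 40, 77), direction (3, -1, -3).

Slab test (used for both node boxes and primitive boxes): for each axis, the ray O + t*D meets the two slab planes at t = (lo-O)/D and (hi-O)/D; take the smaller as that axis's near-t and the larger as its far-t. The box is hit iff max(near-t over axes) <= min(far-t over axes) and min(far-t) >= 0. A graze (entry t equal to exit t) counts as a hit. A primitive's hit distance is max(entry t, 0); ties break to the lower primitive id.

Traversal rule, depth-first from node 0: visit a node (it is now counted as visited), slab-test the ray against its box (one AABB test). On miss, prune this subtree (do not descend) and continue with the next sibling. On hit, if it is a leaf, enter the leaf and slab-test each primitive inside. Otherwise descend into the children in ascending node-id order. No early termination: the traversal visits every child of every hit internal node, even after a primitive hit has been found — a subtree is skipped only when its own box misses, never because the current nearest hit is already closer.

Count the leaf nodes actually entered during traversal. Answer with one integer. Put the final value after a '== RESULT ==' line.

Trace the traversal:
N0 x:[55/3,92/3] y:[16,60] z:[55/3,92/3] -> hit [55/3,92/3], descend [3, 4, 5, 8]
  N3 x:[73/3,92/3] y:[16,42] z:[22,88/3] -> hit [73/3,88/3], descend [2, 7]
    N2 x:[73/3,28] y:[16,30] z:[22,88/3] -> hit [73/3,28] leaf, test {P3@t=26, P13(miss), P16(miss)}
    N7 x:[73/3,92/3] y:[29,42] z:[77/3,29] -> hit [29,29] leaf, test {P11(miss), P12(miss)}
  N4 x:[55/3,77/3] y:[39,58] z:[64/3,24] -> miss, prune
  N5 x:[25,92/3] y:[38,60] z:[55/3,91/3] -> miss, prune
  N8 x:[55/3,74/3] y:[22,40] z:[56/3,92/3] -> hit [22,74/3], descend [1, 11]
    N1 x:[55/3,74/3] y:[29,40] z:[71/3,92/3] -> miss, prune
    N11 x:[64/3,24] y:[22,24] z:[56/3,62/3] -> miss, prune

Summary -> nodes [0, 3, 2, 7, 4, 5, 8, 1, 11]; box-tests=9; leaf-entries=2; first=P3

== RESULT ==
2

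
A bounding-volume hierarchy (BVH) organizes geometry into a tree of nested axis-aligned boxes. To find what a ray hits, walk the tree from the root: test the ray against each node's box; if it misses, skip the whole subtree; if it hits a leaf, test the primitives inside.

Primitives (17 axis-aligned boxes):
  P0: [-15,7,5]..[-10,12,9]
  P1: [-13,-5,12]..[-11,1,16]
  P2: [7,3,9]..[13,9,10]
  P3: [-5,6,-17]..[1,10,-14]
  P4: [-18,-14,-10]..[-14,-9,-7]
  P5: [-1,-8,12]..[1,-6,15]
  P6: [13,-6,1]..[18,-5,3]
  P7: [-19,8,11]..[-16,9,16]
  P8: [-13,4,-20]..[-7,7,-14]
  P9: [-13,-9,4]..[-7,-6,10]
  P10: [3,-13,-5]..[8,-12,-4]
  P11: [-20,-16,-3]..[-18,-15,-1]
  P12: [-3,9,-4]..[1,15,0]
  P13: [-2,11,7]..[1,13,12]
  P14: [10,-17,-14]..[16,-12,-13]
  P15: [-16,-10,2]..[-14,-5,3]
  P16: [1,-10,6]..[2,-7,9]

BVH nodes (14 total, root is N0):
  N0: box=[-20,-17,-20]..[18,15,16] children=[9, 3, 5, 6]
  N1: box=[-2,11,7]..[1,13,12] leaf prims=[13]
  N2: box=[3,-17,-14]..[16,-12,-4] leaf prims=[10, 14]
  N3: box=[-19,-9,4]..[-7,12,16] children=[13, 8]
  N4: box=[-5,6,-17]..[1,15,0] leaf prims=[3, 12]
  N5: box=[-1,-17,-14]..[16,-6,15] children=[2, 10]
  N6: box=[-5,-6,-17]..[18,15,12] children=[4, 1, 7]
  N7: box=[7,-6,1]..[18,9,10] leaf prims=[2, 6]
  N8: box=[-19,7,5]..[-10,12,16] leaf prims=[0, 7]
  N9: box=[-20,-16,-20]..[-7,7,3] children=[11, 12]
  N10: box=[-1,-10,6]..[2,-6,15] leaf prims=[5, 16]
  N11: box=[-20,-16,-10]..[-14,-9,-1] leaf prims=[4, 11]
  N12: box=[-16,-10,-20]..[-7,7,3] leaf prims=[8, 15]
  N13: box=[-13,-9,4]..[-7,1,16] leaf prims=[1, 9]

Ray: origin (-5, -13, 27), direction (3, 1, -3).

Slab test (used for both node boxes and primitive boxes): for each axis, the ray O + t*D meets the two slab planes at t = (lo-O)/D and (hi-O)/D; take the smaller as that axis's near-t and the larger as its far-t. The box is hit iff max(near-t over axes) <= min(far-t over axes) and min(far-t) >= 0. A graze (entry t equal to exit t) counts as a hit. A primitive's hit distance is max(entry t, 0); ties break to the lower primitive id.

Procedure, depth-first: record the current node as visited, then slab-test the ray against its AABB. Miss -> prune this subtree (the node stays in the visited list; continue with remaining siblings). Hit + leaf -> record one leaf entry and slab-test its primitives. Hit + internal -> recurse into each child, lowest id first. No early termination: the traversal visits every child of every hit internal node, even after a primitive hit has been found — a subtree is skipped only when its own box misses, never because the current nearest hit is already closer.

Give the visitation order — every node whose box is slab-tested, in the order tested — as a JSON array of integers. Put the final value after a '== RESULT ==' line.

Trace the traversal:
N0 x:[-5,23/3] y:[-4,28] z:[11/3,47/3] -> hit [11/3,23/3], descend [3, 5, 6, 9]
  N3 x:[-14/3,-2/3] y:[4,25] z:[11/3,23/3] -> miss, prune
  N5 x:[4/3,7] y:[-4,7] z:[4,41/3] -> hit [4,7], descend [2, 10]
    N2 x:[8/3,7] y:[-4,1] z:[31/3,41/3] -> miss, prune
    N10 x:[4/3,7/3] y:[3,7] z:[4,7] -> miss, prune
  N6 x:[0,23/3] y:[7,28] z:[5,44/3] -> hit [7,23/3], descend [1, 4, 7]
    N1 x:[1,2] y:[24,26] z:[5,20/3] -> miss, prune
    N4 x:[0,2] y:[19,28] z:[9,44/3] -> miss, prune
    N7 x:[4,23/3] y:[7,22] z:[17/3,26/3] -> hit [7,23/3] leaf, test {P2(miss), P6(miss)}
  N9 x:[-5,-2/3] y:[-3,20] z:[8,47/3] -> miss, prune

Visited [0, 3, 5, 2, 10, 6, 1, 4, 7, 9]. Tests: 10 box, 1 leaf. Nearest: miss.

== RESULT ==
[0, 3, 5, 2, 10, 6, 1, 4, 7, 9]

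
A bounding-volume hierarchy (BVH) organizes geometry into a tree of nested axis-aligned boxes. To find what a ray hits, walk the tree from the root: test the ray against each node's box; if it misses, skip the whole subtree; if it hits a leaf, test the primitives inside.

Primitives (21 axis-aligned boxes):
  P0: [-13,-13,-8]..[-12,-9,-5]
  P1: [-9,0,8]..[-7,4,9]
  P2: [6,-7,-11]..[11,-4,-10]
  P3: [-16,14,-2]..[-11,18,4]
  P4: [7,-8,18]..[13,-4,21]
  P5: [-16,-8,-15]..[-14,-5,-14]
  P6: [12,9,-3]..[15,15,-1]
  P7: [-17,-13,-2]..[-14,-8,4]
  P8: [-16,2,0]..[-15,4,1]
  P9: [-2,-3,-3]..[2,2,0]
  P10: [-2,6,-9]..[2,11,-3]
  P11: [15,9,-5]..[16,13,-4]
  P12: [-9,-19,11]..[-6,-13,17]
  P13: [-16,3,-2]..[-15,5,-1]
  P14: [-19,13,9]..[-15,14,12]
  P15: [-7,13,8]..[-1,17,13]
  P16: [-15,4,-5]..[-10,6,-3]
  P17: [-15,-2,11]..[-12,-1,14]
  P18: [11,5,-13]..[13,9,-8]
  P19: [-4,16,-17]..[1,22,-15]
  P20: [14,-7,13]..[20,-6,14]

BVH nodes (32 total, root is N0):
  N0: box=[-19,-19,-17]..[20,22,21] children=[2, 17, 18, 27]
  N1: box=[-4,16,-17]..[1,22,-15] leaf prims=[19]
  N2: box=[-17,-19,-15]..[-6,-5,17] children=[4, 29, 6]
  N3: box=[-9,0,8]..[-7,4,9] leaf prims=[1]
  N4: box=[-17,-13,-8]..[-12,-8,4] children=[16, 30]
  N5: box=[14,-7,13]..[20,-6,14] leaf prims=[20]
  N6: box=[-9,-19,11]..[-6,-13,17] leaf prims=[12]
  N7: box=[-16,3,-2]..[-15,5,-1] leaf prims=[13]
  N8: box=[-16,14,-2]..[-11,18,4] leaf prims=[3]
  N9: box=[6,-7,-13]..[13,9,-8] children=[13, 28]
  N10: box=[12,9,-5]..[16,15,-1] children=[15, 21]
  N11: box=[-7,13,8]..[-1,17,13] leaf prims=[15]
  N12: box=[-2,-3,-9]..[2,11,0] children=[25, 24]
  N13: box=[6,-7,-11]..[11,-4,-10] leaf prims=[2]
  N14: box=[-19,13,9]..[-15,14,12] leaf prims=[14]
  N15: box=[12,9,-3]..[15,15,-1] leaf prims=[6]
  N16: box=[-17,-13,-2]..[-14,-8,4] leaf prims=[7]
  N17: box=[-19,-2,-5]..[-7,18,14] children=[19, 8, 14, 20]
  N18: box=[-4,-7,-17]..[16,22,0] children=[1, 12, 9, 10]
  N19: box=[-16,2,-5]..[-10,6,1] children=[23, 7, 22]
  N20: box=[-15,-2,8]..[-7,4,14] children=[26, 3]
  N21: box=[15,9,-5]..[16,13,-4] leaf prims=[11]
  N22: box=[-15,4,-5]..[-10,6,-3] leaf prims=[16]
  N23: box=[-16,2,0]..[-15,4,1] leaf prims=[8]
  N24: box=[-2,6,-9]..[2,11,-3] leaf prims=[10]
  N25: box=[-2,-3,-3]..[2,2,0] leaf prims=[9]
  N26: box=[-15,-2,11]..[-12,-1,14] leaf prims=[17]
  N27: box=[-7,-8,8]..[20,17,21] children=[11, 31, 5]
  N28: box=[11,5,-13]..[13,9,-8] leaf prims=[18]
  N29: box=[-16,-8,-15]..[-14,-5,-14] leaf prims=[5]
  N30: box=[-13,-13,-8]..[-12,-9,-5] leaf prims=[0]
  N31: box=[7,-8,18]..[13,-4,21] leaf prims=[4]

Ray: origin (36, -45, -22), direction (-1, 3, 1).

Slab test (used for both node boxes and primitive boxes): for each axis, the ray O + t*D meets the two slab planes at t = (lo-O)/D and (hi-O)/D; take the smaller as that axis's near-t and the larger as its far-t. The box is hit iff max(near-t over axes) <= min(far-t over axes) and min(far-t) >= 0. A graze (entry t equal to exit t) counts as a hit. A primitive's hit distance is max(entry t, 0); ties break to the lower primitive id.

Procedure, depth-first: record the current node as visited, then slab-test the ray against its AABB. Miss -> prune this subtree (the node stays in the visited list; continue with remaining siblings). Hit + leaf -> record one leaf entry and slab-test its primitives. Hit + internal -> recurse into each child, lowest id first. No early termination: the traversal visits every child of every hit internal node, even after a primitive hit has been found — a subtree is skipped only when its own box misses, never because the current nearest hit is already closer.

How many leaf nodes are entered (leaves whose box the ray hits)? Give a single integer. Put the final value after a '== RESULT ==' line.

Trace the traversal:
N0 x:[16,55] y:[26/3,67/3] z:[5,43] -> hit [16,67/3], descend [2, 17, 18, 27]
  N2 x:[42,53] y:[26/3,40/3] z:[7,39] -> miss, prune
  N17 x:[43,55] y:[43/3,21] z:[17,36] -> miss, prune
  N18 x:[20,40] y:[38/3,67/3] z:[5,22] -> hit [20,22], descend [1, 9, 10, 12]
    N1 x:[35,40] y:[61/3,67/3] z:[5,7] -> miss, prune
    N9 x:[23,30] y:[38/3,18] z:[9,14] -> miss, prune
    N10 x:[20,24] y:[18,20] z:[17,21] -> hit [20,20], descend [15, 21]
      N15 x:[21,24] y:[18,20] z:[19,21] -> miss, prune
      N21 x:[20,21] y:[18,58/3] z:[17,18] -> miss, prune
    N12 x:[34,38] y:[14,56/3] z:[13,22] -> miss, prune
  N27 x:[16,43] y:[37/3,62/3] z:[30,43] -> miss, prune

Visited [0, 2, 17, 18, 1, 9, 10, 15, 21, 12, 27]. Tests: 11 box, 0 leaf. Nearest: miss.

== RESULT ==
0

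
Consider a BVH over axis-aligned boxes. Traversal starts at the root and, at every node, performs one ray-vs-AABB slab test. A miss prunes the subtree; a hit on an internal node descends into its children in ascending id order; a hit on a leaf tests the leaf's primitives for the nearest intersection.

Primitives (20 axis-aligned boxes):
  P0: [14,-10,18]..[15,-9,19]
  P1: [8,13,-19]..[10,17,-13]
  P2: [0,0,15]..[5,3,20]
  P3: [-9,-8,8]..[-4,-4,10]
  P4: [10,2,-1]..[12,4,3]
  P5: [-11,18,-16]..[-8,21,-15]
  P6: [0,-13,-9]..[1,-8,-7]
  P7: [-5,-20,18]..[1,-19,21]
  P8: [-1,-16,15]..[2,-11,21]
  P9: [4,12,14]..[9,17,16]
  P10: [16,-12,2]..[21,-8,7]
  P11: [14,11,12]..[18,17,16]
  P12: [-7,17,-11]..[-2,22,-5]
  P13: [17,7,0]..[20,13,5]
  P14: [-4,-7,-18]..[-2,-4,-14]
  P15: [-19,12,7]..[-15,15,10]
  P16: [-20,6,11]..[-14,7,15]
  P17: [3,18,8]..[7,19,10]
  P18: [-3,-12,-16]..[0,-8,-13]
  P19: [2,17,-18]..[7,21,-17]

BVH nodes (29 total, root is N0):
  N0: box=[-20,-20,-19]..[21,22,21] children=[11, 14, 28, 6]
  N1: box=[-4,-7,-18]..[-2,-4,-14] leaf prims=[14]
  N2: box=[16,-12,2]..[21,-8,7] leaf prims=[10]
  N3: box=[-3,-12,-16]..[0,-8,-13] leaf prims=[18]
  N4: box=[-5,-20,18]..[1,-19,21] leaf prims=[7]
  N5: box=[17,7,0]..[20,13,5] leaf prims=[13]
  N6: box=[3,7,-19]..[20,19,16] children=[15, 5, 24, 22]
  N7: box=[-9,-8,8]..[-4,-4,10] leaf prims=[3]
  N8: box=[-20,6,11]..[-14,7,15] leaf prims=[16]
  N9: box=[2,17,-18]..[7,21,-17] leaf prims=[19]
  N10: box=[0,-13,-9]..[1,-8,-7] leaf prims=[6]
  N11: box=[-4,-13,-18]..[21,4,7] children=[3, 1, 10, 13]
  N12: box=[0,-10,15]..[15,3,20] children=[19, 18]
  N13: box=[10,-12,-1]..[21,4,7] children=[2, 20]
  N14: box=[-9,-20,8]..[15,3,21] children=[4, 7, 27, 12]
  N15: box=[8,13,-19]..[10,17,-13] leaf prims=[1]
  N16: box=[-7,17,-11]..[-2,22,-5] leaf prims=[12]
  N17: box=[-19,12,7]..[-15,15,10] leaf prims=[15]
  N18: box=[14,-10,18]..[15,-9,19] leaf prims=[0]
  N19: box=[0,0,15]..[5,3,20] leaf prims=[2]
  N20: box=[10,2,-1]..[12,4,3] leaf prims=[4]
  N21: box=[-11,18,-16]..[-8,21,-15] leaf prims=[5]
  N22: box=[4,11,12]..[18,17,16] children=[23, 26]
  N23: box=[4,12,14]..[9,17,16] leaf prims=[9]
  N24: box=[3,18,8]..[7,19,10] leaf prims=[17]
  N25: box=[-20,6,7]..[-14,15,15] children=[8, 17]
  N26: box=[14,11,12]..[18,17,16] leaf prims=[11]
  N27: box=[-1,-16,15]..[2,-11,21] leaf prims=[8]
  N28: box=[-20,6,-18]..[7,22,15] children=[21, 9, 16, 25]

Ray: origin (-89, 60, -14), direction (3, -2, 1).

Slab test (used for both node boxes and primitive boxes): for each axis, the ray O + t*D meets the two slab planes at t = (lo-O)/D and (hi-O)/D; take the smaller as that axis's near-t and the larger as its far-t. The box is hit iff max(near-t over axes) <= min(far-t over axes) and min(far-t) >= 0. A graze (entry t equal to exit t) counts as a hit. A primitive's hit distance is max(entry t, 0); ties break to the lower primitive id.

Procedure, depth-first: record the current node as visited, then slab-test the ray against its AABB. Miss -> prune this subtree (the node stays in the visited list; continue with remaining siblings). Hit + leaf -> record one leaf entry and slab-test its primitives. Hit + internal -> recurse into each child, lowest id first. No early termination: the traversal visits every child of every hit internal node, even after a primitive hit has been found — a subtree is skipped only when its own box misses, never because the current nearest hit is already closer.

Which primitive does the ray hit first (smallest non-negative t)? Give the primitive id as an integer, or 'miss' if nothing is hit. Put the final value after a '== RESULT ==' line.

Trace the traversal:
N0 x:[23,110/3] y:[19,40] z:[-5,35] -> hit [23,35], descend [6, 11, 14, 28]
  N6 x:[92/3,109/3] y:[41/2,53/2] z:[-5,30] -> miss, prune
  N11 x:[85/3,110/3] y:[28,73/2] z:[-4,21] -> miss, prune
  N14 x:[80/3,104/3] y:[57/2,40] z:[22,35] -> hit [57/2,104/3], descend [4, 7, 12, 27]
    N4 x:[28,30] y:[79/2,40] z:[32,35] -> miss, prune
    N7 x:[80/3,85/3] y:[32,34] z:[22,24] -> miss, prune
    N12 x:[89/3,104/3] y:[57/2,35] z:[29,34] -> hit [89/3,34], descend [18, 19]
      N18 x:[103/3,104/3] y:[69/2,35] z:[32,33] -> miss, prune
      N19 x:[89/3,94/3] y:[57/2,30] z:[29,34] -> hit [89/3,30] leaf, test {P2@t=89/3}
    N27 x:[88/3,91/3] y:[71/2,38] z:[29,35] -> miss, prune
  N28 x:[23,32] y:[19,27] z:[-4,29] -> hit [23,27], descend [9, 16, 21, 25]
    N9 x:[91/3,32] y:[39/2,43/2] z:[-4,-3] -> miss, prune
    N16 x:[82/3,29] y:[19,43/2] z:[3,9] -> miss, prune
    N21 x:[26,27] y:[39/2,21] z:[-2,-1] -> miss, prune
    N25 x:[23,25] y:[45/2,27] z:[21,29] -> hit [23,25], descend [8, 17]
      N8 x:[23,25] y:[53/2,27] z:[25,29] -> miss, prune
      N17 x:[70/3,74/3] y:[45/2,24] z:[21,24] -> hit [70/3,24] leaf, test {P15@t=70/3}

17 AABB tests over nodes [0, 6, 11, 14, 4, 7, 12, 18, 19, 27, 28, 9, 16, 21, 25, 8, 17]; 2 leaves entered; closest P15.

== RESULT ==
15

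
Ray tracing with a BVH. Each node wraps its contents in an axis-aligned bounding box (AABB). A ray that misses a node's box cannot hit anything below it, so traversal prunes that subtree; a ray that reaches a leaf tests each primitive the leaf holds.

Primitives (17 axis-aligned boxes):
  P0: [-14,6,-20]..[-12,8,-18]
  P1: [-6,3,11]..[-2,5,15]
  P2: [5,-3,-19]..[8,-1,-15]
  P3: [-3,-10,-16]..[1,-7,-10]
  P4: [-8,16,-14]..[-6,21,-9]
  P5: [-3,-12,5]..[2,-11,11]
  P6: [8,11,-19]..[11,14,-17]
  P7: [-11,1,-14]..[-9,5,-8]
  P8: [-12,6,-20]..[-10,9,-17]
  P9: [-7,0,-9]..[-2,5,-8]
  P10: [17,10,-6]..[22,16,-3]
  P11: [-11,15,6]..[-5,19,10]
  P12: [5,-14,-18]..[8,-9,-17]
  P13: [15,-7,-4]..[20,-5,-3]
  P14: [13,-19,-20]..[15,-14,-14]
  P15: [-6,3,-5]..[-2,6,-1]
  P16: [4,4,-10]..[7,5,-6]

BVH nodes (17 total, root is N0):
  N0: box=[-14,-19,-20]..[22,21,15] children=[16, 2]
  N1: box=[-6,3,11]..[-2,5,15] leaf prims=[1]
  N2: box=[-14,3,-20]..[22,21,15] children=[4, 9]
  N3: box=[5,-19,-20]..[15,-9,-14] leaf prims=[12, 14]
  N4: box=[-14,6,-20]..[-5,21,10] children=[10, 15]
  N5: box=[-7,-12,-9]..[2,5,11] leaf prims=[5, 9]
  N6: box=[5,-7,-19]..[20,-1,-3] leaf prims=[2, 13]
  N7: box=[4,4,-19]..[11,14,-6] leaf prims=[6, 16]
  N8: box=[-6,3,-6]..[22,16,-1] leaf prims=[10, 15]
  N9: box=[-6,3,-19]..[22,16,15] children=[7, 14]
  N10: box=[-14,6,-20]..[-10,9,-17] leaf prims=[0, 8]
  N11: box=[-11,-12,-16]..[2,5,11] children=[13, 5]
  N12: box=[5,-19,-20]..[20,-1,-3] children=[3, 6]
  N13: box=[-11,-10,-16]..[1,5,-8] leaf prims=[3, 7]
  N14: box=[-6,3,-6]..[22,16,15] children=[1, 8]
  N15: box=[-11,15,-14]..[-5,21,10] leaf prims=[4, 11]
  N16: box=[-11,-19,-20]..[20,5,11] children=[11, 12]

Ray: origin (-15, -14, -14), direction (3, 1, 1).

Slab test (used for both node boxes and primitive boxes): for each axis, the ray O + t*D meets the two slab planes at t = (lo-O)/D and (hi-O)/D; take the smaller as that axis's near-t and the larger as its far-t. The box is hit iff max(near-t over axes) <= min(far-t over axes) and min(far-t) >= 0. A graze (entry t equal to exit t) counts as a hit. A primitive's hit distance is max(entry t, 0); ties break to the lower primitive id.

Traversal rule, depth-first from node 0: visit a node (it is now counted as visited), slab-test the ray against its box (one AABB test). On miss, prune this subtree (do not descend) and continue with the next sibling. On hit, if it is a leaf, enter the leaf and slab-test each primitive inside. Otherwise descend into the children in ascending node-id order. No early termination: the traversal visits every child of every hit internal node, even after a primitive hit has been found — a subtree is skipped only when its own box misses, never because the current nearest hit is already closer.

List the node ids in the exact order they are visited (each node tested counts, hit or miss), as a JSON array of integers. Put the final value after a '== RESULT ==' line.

Walk:
N0 x:[1/3,37/3] y:[-5,35] z:[-6,29] -> hit [1/3,37/3], descend [2, 16]
  N2 x:[1/3,37/3] y:[17,35] z:[-6,29] -> miss, prune
  N16 x:[4/3,35/3] y:[-5,19] z:[-6,25] -> hit [4/3,35/3], descend [11, 12]
    N11 x:[4/3,17/3] y:[2,19] z:[-2,25] -> hit [2,17/3], descend [5, 13]
      N5 x:[8/3,17/3] y:[2,19] z:[5,25] -> hit [5,17/3] leaf, test {P5(miss), P9(miss)}
      N13 x:[4/3,16/3] y:[4,19] z:[-2,6] -> hit [4,16/3] leaf, test {P3@t=4, P7(miss)}
    N12 x:[20/3,35/3] y:[-5,13] z:[-6,11] -> hit [20/3,11], descend [3, 6]
      N3 x:[20/3,10] y:[-5,5] z:[-6,0] -> miss, prune
      N6 x:[20/3,35/3] y:[7,13] z:[-5,11] -> hit [7,11] leaf, test {P2(miss), P13(miss)}

Visited [0, 2, 16, 11, 5, 13, 12, 3, 6]. Tests: 9 box, 3 leaf. Nearest: P3.

== RESULT ==
[0, 2, 16, 11, 5, 13, 12, 3, 6]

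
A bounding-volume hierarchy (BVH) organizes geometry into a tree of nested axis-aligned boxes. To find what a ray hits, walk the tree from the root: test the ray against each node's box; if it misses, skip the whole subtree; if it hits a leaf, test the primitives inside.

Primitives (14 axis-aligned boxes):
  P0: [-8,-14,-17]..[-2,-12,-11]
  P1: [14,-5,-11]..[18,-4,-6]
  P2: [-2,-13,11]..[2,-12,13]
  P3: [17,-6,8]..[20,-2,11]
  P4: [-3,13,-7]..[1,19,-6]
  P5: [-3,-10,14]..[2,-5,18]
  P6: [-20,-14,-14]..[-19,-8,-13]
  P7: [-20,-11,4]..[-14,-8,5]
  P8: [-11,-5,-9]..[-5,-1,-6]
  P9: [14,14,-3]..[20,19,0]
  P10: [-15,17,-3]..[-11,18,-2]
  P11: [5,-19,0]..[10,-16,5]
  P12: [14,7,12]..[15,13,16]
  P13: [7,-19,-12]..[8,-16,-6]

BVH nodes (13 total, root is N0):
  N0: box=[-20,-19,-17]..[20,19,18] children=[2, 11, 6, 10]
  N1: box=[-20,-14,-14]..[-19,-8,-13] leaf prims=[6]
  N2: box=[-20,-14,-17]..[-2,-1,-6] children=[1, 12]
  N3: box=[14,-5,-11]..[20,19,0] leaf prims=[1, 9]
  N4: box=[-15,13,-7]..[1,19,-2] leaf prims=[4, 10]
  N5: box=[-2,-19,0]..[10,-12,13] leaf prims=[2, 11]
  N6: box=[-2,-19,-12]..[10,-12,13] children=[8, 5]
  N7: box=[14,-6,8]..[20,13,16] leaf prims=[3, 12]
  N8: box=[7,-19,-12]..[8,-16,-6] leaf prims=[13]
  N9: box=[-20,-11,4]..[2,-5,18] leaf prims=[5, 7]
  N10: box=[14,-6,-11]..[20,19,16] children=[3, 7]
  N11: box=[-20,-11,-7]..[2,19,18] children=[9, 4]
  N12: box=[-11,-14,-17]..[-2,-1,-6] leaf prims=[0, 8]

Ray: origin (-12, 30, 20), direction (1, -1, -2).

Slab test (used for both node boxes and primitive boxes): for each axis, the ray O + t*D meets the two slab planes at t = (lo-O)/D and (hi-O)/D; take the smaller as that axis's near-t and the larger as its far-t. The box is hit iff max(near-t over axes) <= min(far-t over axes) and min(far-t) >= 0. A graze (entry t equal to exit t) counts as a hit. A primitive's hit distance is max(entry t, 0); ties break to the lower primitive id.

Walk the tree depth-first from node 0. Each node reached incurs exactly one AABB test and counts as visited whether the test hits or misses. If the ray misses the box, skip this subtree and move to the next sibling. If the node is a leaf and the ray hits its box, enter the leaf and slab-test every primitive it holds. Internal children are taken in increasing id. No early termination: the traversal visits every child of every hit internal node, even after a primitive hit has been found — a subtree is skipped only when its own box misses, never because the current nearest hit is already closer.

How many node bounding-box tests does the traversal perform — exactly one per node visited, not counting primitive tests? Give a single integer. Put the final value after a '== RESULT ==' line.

Walk:
N0 x:[-8,32] y:[11,49] z:[1,37/2] -> hit [11,37/2], descend [2, 6, 10, 11]
  N2 x:[-8,10] y:[31,44] z:[13,37/2] -> miss, prune
  N6 x:[10,22] y:[42,49] z:[7/2,16] -> miss, prune
  N10 x:[26,32] y:[11,36] z:[2,31/2] -> miss, prune
  N11 x:[-8,14] y:[11,41] z:[1,27/2] -> hit [11,27/2], descend [4, 9]
    N4 x:[-3,13] y:[11,17] z:[11,27/2] -> hit [11,13] leaf, test {P4@t=13, P10(miss)}
    N9 x:[-8,14] y:[35,41] z:[1,8] -> miss, prune

order=[0, 2, 6, 10, 11, 4, 9]  |boxes|=7  |leaves|=1  hit=P4

== RESULT ==
7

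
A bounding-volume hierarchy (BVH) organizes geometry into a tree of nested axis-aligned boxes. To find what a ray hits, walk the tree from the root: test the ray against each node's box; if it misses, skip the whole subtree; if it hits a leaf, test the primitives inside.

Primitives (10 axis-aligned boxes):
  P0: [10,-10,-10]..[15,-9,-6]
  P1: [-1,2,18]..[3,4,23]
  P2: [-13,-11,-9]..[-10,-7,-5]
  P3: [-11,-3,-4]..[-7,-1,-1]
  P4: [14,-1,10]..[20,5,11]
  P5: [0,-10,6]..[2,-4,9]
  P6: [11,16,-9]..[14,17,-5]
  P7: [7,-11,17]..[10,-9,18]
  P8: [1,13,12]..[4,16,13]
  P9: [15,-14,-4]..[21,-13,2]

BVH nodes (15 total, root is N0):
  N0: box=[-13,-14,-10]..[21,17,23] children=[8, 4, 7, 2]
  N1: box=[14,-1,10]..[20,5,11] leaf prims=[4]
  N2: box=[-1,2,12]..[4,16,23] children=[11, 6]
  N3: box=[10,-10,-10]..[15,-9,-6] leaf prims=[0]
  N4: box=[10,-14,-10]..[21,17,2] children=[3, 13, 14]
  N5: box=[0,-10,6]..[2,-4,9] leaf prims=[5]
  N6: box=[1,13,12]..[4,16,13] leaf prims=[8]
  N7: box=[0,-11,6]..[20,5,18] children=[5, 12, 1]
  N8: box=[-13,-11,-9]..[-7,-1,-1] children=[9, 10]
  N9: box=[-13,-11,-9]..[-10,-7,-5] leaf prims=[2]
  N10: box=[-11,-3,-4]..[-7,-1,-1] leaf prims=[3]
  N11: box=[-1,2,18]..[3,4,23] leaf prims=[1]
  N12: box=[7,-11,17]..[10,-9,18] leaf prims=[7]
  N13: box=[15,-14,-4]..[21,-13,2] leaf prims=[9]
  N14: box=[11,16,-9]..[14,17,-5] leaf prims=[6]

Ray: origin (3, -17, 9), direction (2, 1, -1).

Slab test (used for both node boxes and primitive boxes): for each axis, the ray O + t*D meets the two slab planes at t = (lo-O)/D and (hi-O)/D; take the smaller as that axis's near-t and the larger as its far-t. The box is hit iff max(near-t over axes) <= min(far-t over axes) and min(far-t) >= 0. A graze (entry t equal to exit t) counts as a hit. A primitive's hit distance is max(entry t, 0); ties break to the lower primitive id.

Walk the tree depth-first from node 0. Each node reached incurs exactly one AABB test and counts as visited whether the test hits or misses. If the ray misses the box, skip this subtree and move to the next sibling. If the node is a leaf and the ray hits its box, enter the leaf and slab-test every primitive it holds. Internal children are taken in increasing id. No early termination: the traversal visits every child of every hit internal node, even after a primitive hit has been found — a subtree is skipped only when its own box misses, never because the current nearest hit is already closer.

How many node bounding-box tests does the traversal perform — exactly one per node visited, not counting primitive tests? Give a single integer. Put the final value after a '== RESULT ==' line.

Walk:
N0 x:[-8,9] y:[3,34] z:[-14,19] -> hit [3,9], descend [2, 4, 7, 8]
  N2 x:[-2,1/2] y:[19,33] z:[-14,-3] -> miss, prune
  N4 x:[7/2,9] y:[3,34] z:[7,19] -> hit [7,9], descend [3, 13, 14]
    N3 x:[7/2,6] y:[7,8] z:[15,19] -> miss, prune
    N13 x:[6,9] y:[3,4] z:[7,13] -> miss, prune
    N14 x:[4,11/2] y:[33,34] z:[14,18] -> miss, prune
  N7 x:[-3/2,17/2] y:[6,22] z:[-9,3] -> miss, prune
  N8 x:[-8,-5] y:[6,16] z:[10,18] -> miss, prune

8 AABB tests over nodes [0, 2, 4, 3, 13, 14, 7, 8]; 0 leaves entered; closest miss.

== RESULT ==
8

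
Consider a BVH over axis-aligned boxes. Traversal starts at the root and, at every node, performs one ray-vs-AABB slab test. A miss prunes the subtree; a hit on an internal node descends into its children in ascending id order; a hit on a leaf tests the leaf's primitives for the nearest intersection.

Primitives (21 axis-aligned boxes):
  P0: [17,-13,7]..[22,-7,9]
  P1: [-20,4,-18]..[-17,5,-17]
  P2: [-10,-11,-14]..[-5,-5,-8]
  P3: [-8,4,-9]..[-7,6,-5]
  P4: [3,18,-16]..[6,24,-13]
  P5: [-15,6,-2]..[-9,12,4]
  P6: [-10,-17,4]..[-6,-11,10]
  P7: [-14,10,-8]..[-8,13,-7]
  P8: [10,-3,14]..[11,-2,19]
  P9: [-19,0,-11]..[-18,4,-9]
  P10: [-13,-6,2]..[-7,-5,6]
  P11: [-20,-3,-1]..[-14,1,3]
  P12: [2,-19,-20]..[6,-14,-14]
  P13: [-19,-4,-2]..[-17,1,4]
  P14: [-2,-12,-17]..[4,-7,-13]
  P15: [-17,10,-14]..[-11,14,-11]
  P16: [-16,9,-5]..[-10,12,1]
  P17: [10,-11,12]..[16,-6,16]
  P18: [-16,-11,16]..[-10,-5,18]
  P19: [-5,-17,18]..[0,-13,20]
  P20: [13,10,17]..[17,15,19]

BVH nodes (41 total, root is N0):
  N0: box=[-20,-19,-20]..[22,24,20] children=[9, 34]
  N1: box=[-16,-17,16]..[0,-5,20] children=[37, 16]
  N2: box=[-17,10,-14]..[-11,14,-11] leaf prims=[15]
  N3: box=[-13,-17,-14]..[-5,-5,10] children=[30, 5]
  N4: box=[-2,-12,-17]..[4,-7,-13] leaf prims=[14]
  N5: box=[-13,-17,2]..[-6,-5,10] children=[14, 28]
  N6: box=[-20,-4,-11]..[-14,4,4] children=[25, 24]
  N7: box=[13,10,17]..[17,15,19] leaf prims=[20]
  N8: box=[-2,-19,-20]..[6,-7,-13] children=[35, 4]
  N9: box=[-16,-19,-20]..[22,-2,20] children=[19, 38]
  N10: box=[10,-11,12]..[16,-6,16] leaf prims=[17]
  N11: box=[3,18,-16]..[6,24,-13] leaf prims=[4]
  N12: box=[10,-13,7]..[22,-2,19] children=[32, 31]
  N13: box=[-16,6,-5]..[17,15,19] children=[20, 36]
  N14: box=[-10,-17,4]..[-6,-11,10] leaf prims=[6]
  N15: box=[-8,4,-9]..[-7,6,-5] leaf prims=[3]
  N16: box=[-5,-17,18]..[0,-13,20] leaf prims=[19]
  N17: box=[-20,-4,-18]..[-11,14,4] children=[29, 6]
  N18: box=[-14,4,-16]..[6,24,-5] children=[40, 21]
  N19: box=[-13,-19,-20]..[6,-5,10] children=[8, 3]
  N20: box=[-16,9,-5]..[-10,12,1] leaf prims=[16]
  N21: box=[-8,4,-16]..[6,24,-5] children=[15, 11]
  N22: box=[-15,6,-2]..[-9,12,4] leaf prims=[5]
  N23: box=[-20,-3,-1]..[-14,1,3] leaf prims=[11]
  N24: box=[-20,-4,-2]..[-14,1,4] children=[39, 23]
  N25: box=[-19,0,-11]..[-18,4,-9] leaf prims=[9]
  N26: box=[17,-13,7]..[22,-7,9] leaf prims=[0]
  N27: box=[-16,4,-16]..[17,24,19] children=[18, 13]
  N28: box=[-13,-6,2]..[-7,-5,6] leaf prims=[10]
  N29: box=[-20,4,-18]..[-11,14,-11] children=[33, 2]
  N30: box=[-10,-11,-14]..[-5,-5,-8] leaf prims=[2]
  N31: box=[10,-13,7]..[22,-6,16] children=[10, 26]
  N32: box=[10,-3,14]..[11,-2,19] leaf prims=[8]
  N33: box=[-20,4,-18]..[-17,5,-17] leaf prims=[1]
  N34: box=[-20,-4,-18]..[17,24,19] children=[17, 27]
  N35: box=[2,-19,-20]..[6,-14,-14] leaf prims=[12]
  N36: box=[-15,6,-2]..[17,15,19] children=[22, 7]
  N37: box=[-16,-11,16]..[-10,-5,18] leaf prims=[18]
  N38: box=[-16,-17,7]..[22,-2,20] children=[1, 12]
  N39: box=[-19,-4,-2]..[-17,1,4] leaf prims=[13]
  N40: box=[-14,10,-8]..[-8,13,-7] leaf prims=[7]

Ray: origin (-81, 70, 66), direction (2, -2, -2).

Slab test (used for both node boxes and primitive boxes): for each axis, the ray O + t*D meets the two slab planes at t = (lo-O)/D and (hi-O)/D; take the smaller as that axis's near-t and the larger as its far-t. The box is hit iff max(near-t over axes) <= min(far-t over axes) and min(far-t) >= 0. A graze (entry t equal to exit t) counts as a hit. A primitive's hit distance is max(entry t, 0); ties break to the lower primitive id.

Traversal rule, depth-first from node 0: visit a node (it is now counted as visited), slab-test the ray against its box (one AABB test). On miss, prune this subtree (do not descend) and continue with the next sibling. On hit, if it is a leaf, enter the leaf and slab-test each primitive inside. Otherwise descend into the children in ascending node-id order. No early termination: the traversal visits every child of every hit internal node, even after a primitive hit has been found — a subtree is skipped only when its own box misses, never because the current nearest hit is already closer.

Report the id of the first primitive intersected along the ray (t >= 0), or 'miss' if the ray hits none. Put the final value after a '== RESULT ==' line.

Traverse from the root:
N0 x:[61/2,103/2] y:[23,89/2] z:[23,43] -> hit [61/2,43], descend [9, 34]
  N9 x:[65/2,103/2] y:[36,89/2] z:[23,43] -> hit [36,43], descend [19, 38]
    N19 x:[34,87/2] y:[75/2,89/2] z:[28,43] -> hit [75/2,43], descend [3, 8]
      N3 x:[34,38] y:[75/2,87/2] z:[28,40] -> hit [75/2,38], descend [5, 30]
        N5 x:[34,75/2] y:[75/2,87/2] z:[28,32] -> miss, prune
        N30 x:[71/2,38] y:[75/2,81/2] z:[37,40] -> hit [75/2,38] leaf, test {P2@t=75/2}
      N8 x:[79/2,87/2] y:[77/2,89/2] z:[79/2,43] -> hit [79/2,43], descend [4, 35]
        N4 x:[79/2,85/2] y:[77/2,41] z:[79/2,83/2] -> hit [79/2,41] leaf, test {P14@t=79/2}
        N35 x:[83/2,87/2] y:[42,89/2] z:[40,43] -> hit [42,43] leaf, test {P12@t=42}
    N38 x:[65/2,103/2] y:[36,87/2] z:[23,59/2] -> miss, prune
  N34 x:[61/2,49] y:[23,37] z:[47/2,42] -> hit [61/2,37], descend [17, 27]
    N17 x:[61/2,35] y:[28,37] z:[31,42] -> hit [31,35], descend [6, 29]
      N6 x:[61/2,67/2] y:[33,37] z:[31,77/2] -> hit [33,67/2], descend [24, 25]
        N24 x:[61/2,67/2] y:[69/2,37] z:[31,34] -> miss, prune
        N25 x:[31,63/2] y:[33,35] z:[75/2,77/2] -> miss, prune
      N29 x:[61/2,35] y:[28,33] z:[77/2,42] -> miss, prune
    N27 x:[65/2,49] y:[23,33] z:[47/2,41] -> hit [65/2,33], descend [13, 18]
      N13 x:[65/2,49] y:[55/2,32] z:[47/2,71/2] -> miss, prune
      N18 x:[67/2,87/2] y:[23,33] z:[71/2,41] -> miss, prune

order=[0, 9, 19, 3, 5, 30, 8, 4, 35, 38, 34, 17, 6, 24, 25, 29, 27, 13, 18]  |boxes|=19  |leaves|=3  hit=P2

== RESULT ==
2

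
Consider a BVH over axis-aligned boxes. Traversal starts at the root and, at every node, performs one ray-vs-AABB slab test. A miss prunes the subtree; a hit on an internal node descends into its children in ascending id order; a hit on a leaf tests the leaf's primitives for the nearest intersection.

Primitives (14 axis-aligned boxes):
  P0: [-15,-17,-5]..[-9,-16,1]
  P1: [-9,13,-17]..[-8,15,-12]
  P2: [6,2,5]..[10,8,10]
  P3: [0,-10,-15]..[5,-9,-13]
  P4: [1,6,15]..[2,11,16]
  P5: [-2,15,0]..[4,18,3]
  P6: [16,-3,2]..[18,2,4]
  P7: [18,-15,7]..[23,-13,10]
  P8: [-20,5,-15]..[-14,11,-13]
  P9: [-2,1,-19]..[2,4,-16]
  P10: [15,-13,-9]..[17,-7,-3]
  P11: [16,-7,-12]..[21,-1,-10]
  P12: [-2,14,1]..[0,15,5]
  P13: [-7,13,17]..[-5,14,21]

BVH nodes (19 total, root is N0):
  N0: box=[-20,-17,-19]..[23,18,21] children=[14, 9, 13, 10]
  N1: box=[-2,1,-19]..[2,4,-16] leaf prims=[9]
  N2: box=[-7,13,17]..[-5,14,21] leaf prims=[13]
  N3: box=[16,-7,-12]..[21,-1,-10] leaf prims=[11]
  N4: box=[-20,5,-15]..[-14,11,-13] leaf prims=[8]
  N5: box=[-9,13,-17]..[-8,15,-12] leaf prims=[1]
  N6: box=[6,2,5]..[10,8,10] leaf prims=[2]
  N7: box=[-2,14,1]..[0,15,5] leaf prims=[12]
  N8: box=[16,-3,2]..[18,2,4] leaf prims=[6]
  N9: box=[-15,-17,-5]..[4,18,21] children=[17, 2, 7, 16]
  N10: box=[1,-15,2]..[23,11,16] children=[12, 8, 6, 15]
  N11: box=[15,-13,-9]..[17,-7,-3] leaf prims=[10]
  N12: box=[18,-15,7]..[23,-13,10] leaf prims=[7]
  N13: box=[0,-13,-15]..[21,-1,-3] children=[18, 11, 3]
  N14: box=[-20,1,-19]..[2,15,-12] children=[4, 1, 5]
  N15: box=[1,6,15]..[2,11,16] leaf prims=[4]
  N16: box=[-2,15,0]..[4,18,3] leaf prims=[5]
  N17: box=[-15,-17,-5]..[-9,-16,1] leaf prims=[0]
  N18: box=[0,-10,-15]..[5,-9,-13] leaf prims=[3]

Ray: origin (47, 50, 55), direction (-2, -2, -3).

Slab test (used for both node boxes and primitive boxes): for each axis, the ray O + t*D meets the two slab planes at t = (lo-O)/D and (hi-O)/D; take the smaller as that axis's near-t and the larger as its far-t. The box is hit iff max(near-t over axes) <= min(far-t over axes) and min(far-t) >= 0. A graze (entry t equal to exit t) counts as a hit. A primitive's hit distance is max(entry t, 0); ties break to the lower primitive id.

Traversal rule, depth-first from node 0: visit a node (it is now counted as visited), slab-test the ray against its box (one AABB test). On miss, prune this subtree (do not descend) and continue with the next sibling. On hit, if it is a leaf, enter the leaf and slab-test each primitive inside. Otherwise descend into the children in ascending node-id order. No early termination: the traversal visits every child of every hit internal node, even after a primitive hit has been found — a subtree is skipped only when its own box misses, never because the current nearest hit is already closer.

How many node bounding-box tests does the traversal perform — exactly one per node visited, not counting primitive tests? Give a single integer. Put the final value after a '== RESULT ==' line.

Walk:
N0 x:[12,67/2] y:[16,67/2] z:[34/3,74/3] -> hit [16,74/3], descend [9, 10, 13, 14]
  N9 x:[43/2,31] y:[16,67/2] z:[34/3,20] -> miss, prune
  N10 x:[12,23] y:[39/2,65/2] z:[13,53/3] -> miss, prune
  N13 x:[13,47/2] y:[51/2,63/2] z:[58/3,70/3] -> miss, prune
  N14 x:[45/2,67/2] y:[35/2,49/2] z:[67/3,74/3] -> hit [45/2,49/2], descend [1, 4, 5]
    N1 x:[45/2,49/2] y:[23,49/2] z:[71/3,74/3] -> hit [71/3,49/2] leaf, test {P9@t=71/3}
    N4 x:[61/2,67/2] y:[39/2,45/2] z:[68/3,70/3] -> miss, prune
    N5 x:[55/2,28] y:[35/2,37/2] z:[67/3,24] -> miss, prune

order=[0, 9, 10, 13, 14, 1, 4, 5]  |boxes|=8  |leaves|=1  hit=P9

== RESULT ==
8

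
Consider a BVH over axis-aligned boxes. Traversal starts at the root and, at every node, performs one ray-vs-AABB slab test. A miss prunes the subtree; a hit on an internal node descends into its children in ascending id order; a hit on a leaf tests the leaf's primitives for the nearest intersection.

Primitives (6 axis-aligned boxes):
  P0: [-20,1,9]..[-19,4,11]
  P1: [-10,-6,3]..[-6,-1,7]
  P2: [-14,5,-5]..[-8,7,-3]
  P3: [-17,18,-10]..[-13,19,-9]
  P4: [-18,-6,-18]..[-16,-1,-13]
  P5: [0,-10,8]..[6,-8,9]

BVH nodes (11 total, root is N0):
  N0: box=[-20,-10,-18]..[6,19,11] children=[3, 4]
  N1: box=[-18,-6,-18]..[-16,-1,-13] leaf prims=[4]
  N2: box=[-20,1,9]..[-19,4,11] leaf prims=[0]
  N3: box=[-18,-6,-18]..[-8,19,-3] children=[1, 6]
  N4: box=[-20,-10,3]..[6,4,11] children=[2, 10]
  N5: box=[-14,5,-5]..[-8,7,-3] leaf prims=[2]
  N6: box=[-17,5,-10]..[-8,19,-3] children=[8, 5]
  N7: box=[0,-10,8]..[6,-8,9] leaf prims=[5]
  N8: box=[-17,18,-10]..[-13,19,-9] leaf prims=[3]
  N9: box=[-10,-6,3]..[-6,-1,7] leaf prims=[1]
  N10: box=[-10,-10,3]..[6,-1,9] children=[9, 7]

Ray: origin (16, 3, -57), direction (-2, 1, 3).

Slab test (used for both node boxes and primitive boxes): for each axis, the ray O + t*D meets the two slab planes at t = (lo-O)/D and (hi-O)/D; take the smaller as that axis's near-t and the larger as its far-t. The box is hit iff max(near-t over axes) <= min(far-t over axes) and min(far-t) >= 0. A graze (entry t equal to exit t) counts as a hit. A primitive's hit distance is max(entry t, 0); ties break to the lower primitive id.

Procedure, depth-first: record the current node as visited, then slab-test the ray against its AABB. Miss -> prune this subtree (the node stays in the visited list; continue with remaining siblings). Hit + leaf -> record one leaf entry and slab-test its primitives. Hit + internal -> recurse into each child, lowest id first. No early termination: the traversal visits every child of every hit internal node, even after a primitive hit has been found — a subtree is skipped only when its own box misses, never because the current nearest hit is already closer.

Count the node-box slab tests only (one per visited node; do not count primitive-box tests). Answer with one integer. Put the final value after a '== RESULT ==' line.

Traverse from the root:
N0 x:[5,18] y:[-13,16] z:[13,68/3] -> hit [13,16], descend [3, 4]
  N3 x:[12,17] y:[-9,16] z:[13,18] -> hit [13,16], descend [1, 6]
    N1 x:[16,17] y:[-9,-4] z:[13,44/3] -> miss, prune
    N6 x:[12,33/2] y:[2,16] z:[47/3,18] -> hit [47/3,16], descend [5, 8]
      N5 x:[12,15] y:[2,4] z:[52/3,18] -> miss, prune
      N8 x:[29/2,33/2] y:[15,16] z:[47/3,16] -> hit [47/3,16] leaf, test {P3@t=47/3}
  N4 x:[5,18] y:[-13,1] z:[20,68/3] -> miss, prune

order=[0, 3, 1, 6, 5, 8, 4]  |boxes|=7  |leaves|=1  hit=P3

== RESULT ==
7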